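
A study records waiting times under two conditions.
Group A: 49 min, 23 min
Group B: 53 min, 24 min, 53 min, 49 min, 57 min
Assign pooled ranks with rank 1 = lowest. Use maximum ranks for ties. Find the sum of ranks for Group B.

25

Sorted (ascending): 23, 24, 49, 49, 53, 53, 57
The 2 values of 49 occupy positions 3–4 → each gets rank 4.
The 2 values of 53 occupy positions 5–6 → each gets rank 6.
Group B values → pooled ranks: 53→6, 24→2, 53→6, 49→4, 57→7
Rank sum = 6 + 2 + 6 + 4 + 7 = 25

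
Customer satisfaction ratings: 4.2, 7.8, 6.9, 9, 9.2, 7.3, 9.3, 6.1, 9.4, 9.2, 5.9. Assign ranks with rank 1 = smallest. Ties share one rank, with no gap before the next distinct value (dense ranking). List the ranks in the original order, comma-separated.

Sorted (ascending): 4.2, 5.9, 6.1, 6.9, 7.3, 7.8, 9, 9.2, 9.2, 9.3, 9.4
The 2 values of 9.2 share dense rank 8.
Remaining distinct values take the next consecutive integers.

1, 6, 4, 7, 8, 5, 9, 3, 10, 8, 2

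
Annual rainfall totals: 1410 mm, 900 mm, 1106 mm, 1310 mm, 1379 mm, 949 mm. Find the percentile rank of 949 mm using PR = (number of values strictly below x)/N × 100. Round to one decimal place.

N = 6.
Strictly below 949: 1. Equal to 949: 1.
PR = 1/6 × 100 = 16.7

16.7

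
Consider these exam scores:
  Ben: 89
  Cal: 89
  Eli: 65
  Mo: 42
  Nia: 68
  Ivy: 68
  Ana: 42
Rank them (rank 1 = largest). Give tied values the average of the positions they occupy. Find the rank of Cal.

Sorted (descending): 89, 89, 68, 68, 65, 42, 42
The 2 values of 89 occupy positions 1–2 → average rank (1+2)/2 = 1.5.
The 2 values of 68 occupy positions 3–4 → average rank (3+4)/2 = 3.5.
The 2 values of 42 occupy positions 6–7 → average rank (6+7)/2 = 6.5.
Cal has value 89 → rank 1.5.

1.5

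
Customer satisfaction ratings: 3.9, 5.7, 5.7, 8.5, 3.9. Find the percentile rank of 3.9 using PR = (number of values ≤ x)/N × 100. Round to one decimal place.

N = 5.
Strictly below 3.9: 0. Equal to 3.9: 2.
PR = 2/5 × 100 = 40.0

40.0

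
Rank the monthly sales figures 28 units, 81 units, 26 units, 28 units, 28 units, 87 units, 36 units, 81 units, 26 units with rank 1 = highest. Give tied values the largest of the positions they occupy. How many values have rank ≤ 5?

4

Sorted (descending): 87, 81, 81, 36, 28, 28, 28, 26, 26
The 2 values of 81 occupy positions 2–3 → each gets rank 3.
The 3 values of 28 occupy positions 5–7 → each gets rank 7.
The 2 values of 26 occupy positions 8–9 → each gets rank 9.
Ranks ≤ 5: {1, 3, 3, 4} → 4 values.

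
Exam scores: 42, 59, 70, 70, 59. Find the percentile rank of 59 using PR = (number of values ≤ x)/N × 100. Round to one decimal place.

N = 5.
Strictly below 59: 1. Equal to 59: 2.
PR = 3/5 × 100 = 60.0

60.0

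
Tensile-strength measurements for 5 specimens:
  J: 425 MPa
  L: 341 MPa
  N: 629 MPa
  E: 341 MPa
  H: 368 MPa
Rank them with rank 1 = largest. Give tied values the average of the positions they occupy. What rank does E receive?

Sorted (descending): 629, 425, 368, 341, 341
The 2 values of 341 occupy positions 4–5 → average rank (4+5)/2 = 4.5.
E has value 341 MPa → rank 4.5.

4.5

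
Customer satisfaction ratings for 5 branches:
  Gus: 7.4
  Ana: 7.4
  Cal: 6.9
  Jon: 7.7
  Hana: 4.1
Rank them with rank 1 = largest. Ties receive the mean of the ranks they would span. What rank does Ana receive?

2.5

Sorted (descending): 7.7, 7.4, 7.4, 6.9, 4.1
The 2 values of 7.4 occupy positions 2–3 → average rank (2+3)/2 = 2.5.
Ana has value 7.4 → rank 2.5.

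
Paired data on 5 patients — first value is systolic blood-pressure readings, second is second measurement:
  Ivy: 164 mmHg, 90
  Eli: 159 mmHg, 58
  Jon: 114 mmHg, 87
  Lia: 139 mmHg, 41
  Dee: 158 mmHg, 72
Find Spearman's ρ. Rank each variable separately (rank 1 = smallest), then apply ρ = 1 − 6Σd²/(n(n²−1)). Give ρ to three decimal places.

0.300

Ranks of variable 1: 5, 4, 1, 2, 3
Ranks of variable 2: 5, 2, 4, 1, 3
d = r₁ − r₂: 0, 2, -3, 1, 0
d²: 0, 4, 9, 1, 0; Σd² = 14
ρ = 1 − 6·14/(5·24) = 1 − 84/120 = 0.300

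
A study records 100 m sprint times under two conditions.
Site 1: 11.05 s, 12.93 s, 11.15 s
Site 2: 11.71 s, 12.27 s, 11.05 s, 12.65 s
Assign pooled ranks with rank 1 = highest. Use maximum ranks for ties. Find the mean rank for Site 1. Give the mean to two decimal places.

4.33

Sorted (descending): 12.93, 12.65, 12.27, 11.71, 11.15, 11.05, 11.05
The 2 values of 11.05 occupy positions 6–7 → each gets rank 7.
Site 1 values → pooled ranks: 11.05→7, 12.93→1, 11.15→5
Mean rank = (7 + 1 + 5) / 3 = 4.33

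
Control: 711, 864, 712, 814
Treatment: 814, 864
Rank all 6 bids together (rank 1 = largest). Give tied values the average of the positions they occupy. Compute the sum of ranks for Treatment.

5

Sorted (descending): 864, 864, 814, 814, 712, 711
The 2 values of 864 occupy positions 1–2 → average rank (1+2)/2 = 1.5.
The 2 values of 814 occupy positions 3–4 → average rank (3+4)/2 = 3.5.
Treatment values → pooled ranks: 814→3.5, 864→1.5
Rank sum = 3.5 + 1.5 = 5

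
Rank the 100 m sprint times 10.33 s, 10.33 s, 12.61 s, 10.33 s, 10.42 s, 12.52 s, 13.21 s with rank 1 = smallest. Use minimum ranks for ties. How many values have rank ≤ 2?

Sorted (ascending): 10.33, 10.33, 10.33, 10.42, 12.52, 12.61, 13.21
The 3 values of 10.33 occupy positions 1–3 → each gets rank 1.
Ranks ≤ 2: {1, 1, 1} → 3 values.

3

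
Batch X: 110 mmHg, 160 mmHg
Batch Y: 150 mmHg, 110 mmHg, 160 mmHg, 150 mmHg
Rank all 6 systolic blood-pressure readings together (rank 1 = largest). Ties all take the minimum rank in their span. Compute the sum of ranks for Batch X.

Sorted (descending): 160, 160, 150, 150, 110, 110
The 2 values of 160 occupy positions 1–2 → each gets rank 1.
The 2 values of 150 occupy positions 3–4 → each gets rank 3.
The 2 values of 110 occupy positions 5–6 → each gets rank 5.
Batch X values → pooled ranks: 110→5, 160→1
Rank sum = 5 + 1 = 6

6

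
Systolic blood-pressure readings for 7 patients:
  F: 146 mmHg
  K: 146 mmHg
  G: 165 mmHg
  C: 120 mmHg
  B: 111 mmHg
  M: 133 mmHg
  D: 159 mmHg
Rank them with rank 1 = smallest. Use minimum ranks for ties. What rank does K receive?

Sorted (ascending): 111, 120, 133, 146, 146, 159, 165
The 2 values of 146 occupy positions 4–5 → each gets rank 4.
K has value 146 mmHg → rank 4.

4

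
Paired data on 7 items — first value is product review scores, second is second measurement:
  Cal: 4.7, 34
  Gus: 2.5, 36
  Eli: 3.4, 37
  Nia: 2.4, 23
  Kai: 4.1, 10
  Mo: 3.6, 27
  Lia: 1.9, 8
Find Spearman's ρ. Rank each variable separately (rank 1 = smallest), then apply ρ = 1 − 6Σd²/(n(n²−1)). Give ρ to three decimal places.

0.286

Ranks of variable 1: 7, 3, 4, 2, 6, 5, 1
Ranks of variable 2: 5, 6, 7, 3, 2, 4, 1
d = r₁ − r₂: 2, -3, -3, -1, 4, 1, 0
d²: 4, 9, 9, 1, 16, 1, 0; Σd² = 40
ρ = 1 − 6·40/(7·48) = 1 − 240/336 = 0.286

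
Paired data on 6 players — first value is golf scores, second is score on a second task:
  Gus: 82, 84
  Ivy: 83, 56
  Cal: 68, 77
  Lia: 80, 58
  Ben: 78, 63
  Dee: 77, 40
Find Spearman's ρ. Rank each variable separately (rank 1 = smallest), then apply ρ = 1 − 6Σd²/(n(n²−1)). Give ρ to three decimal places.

Ranks of variable 1: 5, 6, 1, 4, 3, 2
Ranks of variable 2: 6, 2, 5, 3, 4, 1
d = r₁ − r₂: -1, 4, -4, 1, -1, 1
d²: 1, 16, 16, 1, 1, 1; Σd² = 36
ρ = 1 − 6·36/(6·35) = 1 − 216/210 = -0.029

-0.029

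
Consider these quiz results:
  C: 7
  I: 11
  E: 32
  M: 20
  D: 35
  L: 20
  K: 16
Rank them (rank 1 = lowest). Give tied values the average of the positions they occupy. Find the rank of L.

4.5

Sorted (ascending): 7, 11, 16, 20, 20, 32, 35
The 2 values of 20 occupy positions 4–5 → average rank (4+5)/2 = 4.5.
L has value 20 → rank 4.5.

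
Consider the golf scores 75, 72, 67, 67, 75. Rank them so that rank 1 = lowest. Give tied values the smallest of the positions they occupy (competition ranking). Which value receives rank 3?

Sorted (ascending): 67, 67, 72, 75, 75
The 2 values of 67 occupy positions 1–2 → each gets rank 1.
The 2 values of 75 occupy positions 4–5 → each gets rank 4.
Rank 3 → value 72.

72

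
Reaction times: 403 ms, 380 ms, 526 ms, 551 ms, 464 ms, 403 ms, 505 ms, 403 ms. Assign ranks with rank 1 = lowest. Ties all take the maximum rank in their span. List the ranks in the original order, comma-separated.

4, 1, 7, 8, 5, 4, 6, 4

Sorted (ascending): 380, 403, 403, 403, 464, 505, 526, 551
The 3 values of 403 occupy positions 2–4 → each gets rank 4.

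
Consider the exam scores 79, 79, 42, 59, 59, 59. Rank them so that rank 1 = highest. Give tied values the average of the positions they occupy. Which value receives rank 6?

Sorted (descending): 79, 79, 59, 59, 59, 42
The 2 values of 79 occupy positions 1–2 → average rank (1+2)/2 = 1.5.
The 3 values of 59 occupy positions 3–5 → average rank 4.
Rank 6 → value 42.

42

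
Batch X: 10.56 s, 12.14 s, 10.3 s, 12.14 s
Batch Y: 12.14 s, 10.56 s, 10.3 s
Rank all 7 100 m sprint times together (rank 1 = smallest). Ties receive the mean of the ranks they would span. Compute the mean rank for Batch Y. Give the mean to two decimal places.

Sorted (ascending): 10.3, 10.3, 10.56, 10.56, 12.14, 12.14, 12.14
The 2 values of 10.3 occupy positions 1–2 → average rank (1+2)/2 = 1.5.
The 2 values of 10.56 occupy positions 3–4 → average rank (3+4)/2 = 3.5.
The 3 values of 12.14 occupy positions 5–7 → average rank 6.
Batch Y values → pooled ranks: 12.14→6, 10.56→3.5, 10.3→1.5
Mean rank = (6 + 3.5 + 1.5) / 3 = 3.67

3.67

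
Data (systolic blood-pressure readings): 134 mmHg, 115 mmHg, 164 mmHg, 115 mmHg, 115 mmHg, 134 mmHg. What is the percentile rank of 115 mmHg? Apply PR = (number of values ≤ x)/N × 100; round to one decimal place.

50.0

N = 6.
Strictly below 115: 0. Equal to 115: 3.
PR = 3/6 × 100 = 50.0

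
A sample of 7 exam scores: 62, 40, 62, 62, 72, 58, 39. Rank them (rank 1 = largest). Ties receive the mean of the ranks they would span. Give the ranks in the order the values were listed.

Sorted (descending): 72, 62, 62, 62, 58, 40, 39
The 3 values of 62 occupy positions 2–4 → average rank 3.

3, 6, 3, 3, 1, 5, 7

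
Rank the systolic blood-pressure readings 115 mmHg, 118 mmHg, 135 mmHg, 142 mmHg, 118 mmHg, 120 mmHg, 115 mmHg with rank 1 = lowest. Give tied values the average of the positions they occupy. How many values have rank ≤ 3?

2

Sorted (ascending): 115, 115, 118, 118, 120, 135, 142
The 2 values of 115 occupy positions 1–2 → average rank (1+2)/2 = 1.5.
The 2 values of 118 occupy positions 3–4 → average rank (3+4)/2 = 3.5.
Ranks ≤ 3: {1.5, 1.5} → 2 values.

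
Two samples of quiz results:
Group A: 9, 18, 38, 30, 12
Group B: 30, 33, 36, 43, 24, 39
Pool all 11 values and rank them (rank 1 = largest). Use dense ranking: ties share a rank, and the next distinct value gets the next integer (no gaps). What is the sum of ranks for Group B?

Sorted (descending): 43, 39, 38, 36, 33, 30, 30, 24, 18, 12, 9
The 2 values of 30 share dense rank 6.
Remaining distinct values take the next consecutive integers.
Group B values → pooled ranks: 30→6, 33→5, 36→4, 43→1, 24→7, 39→2
Rank sum = 6 + 5 + 4 + 1 + 7 + 2 = 25

25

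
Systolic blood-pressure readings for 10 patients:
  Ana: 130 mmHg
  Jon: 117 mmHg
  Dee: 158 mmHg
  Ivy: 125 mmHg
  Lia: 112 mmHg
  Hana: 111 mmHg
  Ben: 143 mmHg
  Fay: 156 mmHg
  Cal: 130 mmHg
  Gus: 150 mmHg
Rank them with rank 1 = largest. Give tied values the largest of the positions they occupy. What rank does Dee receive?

1

Sorted (descending): 158, 156, 150, 143, 130, 130, 125, 117, 112, 111
The 2 values of 130 occupy positions 5–6 → each gets rank 6.
Dee has value 158 mmHg → rank 1.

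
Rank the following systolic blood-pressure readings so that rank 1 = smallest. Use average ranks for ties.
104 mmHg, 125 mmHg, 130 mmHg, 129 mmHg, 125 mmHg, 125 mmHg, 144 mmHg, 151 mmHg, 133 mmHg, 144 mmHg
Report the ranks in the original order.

1, 3, 6, 5, 3, 3, 8.5, 10, 7, 8.5

Sorted (ascending): 104, 125, 125, 125, 129, 130, 133, 144, 144, 151
The 3 values of 125 occupy positions 2–4 → average rank 3.
The 2 values of 144 occupy positions 8–9 → average rank (8+9)/2 = 8.5.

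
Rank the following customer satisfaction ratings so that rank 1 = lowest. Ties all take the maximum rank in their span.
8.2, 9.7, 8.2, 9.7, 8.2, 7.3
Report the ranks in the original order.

4, 6, 4, 6, 4, 1

Sorted (ascending): 7.3, 8.2, 8.2, 8.2, 9.7, 9.7
The 3 values of 8.2 occupy positions 2–4 → each gets rank 4.
The 2 values of 9.7 occupy positions 5–6 → each gets rank 6.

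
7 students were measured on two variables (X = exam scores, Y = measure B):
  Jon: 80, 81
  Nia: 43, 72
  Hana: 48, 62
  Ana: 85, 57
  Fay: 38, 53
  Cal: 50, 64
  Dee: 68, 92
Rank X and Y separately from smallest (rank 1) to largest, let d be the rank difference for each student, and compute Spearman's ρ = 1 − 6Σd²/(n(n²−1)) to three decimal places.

Ranks of variable 1: 6, 2, 3, 7, 1, 4, 5
Ranks of variable 2: 6, 5, 3, 2, 1, 4, 7
d = r₁ − r₂: 0, -3, 0, 5, 0, 0, -2
d²: 0, 9, 0, 25, 0, 0, 4; Σd² = 38
ρ = 1 − 6·38/(7·48) = 1 − 228/336 = 0.321

0.321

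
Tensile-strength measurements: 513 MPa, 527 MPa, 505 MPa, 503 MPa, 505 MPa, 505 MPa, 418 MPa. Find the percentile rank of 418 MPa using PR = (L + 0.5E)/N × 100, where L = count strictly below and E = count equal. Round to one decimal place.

7.1

N = 7.
Strictly below 418: 0. Equal to 418: 1.
PR = (0 + 0.5·1)/7 × 100 = 7.1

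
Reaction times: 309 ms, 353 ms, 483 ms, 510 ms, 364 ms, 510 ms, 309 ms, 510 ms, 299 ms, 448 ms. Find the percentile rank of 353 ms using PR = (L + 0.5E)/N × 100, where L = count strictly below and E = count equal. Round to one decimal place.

N = 10.
Strictly below 353: 3. Equal to 353: 1.
PR = (3 + 0.5·1)/10 × 100 = 35.0

35.0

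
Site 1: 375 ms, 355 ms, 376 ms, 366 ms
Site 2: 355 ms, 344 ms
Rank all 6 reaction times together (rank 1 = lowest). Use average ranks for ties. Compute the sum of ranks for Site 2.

Sorted (ascending): 344, 355, 355, 366, 375, 376
The 2 values of 355 occupy positions 2–3 → average rank (2+3)/2 = 2.5.
Site 2 values → pooled ranks: 355→2.5, 344→1
Rank sum = 2.5 + 1 = 3.5

3.5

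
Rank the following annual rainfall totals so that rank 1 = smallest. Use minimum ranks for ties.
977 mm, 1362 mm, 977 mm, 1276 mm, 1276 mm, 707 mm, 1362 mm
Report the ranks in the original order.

2, 6, 2, 4, 4, 1, 6

Sorted (ascending): 707, 977, 977, 1276, 1276, 1362, 1362
The 2 values of 977 occupy positions 2–3 → each gets rank 2.
The 2 values of 1276 occupy positions 4–5 → each gets rank 4.
The 2 values of 1362 occupy positions 6–7 → each gets rank 6.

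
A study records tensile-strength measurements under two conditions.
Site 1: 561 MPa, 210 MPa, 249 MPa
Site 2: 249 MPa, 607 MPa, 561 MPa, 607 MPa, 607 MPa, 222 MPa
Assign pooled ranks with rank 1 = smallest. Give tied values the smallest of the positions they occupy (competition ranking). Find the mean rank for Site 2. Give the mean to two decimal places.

Sorted (ascending): 210, 222, 249, 249, 561, 561, 607, 607, 607
The 2 values of 249 occupy positions 3–4 → each gets rank 3.
The 2 values of 561 occupy positions 5–6 → each gets rank 5.
The 3 values of 607 occupy positions 7–9 → each gets rank 7.
Site 2 values → pooled ranks: 249→3, 607→7, 561→5, 607→7, 607→7, 222→2
Mean rank = (3 + 7 + 5 + 7 + 7 + 2) / 6 = 5.17

5.17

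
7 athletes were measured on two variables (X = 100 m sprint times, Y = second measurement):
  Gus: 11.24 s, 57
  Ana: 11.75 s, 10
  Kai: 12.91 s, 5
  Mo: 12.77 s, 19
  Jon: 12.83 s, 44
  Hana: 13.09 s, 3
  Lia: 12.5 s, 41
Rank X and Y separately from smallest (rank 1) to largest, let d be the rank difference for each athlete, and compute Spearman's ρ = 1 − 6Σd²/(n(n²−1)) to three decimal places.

-0.679

Ranks of variable 1: 1, 2, 6, 4, 5, 7, 3
Ranks of variable 2: 7, 3, 2, 4, 6, 1, 5
d = r₁ − r₂: -6, -1, 4, 0, -1, 6, -2
d²: 36, 1, 16, 0, 1, 36, 4; Σd² = 94
ρ = 1 − 6·94/(7·48) = 1 − 564/336 = -0.679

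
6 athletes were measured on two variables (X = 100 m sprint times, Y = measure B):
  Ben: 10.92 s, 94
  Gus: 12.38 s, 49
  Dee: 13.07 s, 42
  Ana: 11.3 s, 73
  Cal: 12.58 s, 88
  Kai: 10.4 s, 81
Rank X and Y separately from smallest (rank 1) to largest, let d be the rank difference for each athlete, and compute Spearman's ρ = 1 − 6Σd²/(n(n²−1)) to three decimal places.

Ranks of variable 1: 2, 4, 6, 3, 5, 1
Ranks of variable 2: 6, 2, 1, 3, 5, 4
d = r₁ − r₂: -4, 2, 5, 0, 0, -3
d²: 16, 4, 25, 0, 0, 9; Σd² = 54
ρ = 1 − 6·54/(6·35) = 1 − 324/210 = -0.543

-0.543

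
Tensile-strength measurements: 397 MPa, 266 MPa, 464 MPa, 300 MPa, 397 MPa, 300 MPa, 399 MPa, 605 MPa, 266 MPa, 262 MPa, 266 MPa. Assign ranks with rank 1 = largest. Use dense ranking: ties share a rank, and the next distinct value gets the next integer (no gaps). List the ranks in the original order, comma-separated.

Sorted (descending): 605, 464, 399, 397, 397, 300, 300, 266, 266, 266, 262
The 2 values of 397 share dense rank 4.
The 2 values of 300 share dense rank 5.
The 3 values of 266 share dense rank 6.
Remaining distinct values take the next consecutive integers.

4, 6, 2, 5, 4, 5, 3, 1, 6, 7, 6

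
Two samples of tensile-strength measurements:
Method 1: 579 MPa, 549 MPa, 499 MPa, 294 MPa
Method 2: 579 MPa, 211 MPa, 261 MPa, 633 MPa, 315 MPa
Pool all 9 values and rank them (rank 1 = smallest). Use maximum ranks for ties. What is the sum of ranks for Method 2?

24

Sorted (ascending): 211, 261, 294, 315, 499, 549, 579, 579, 633
The 2 values of 579 occupy positions 7–8 → each gets rank 8.
Method 2 values → pooled ranks: 579→8, 211→1, 261→2, 633→9, 315→4
Rank sum = 8 + 1 + 2 + 9 + 4 = 24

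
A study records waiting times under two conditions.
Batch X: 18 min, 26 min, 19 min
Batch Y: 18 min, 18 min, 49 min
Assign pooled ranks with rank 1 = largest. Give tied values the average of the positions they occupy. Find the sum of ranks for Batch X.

10

Sorted (descending): 49, 26, 19, 18, 18, 18
The 3 values of 18 occupy positions 4–6 → average rank 5.
Batch X values → pooled ranks: 18→5, 26→2, 19→3
Rank sum = 5 + 2 + 3 = 10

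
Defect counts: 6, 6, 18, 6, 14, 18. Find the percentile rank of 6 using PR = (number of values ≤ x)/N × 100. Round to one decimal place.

N = 6.
Strictly below 6: 0. Equal to 6: 3.
PR = 3/6 × 100 = 50.0

50.0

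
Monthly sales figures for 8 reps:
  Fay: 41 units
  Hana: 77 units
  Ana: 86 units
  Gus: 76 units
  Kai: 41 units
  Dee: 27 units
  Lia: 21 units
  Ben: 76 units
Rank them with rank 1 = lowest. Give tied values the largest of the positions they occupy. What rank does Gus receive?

Sorted (ascending): 21, 27, 41, 41, 76, 76, 77, 86
The 2 values of 41 occupy positions 3–4 → each gets rank 4.
The 2 values of 76 occupy positions 5–6 → each gets rank 6.
Gus has value 76 units → rank 6.

6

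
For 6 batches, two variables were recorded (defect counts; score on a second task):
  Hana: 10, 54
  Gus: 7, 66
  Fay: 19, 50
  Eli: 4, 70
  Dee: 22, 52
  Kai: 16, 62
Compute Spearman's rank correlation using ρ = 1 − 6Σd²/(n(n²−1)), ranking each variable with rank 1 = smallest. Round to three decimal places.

Ranks of variable 1: 3, 2, 5, 1, 6, 4
Ranks of variable 2: 3, 5, 1, 6, 2, 4
d = r₁ − r₂: 0, -3, 4, -5, 4, 0
d²: 0, 9, 16, 25, 16, 0; Σd² = 66
ρ = 1 − 6·66/(6·35) = 1 − 396/210 = -0.886

-0.886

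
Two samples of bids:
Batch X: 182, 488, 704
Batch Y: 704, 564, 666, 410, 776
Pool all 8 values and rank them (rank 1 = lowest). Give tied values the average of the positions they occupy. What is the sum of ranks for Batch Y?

25.5

Sorted (ascending): 182, 410, 488, 564, 666, 704, 704, 776
The 2 values of 704 occupy positions 6–7 → average rank (6+7)/2 = 6.5.
Batch Y values → pooled ranks: 704→6.5, 564→4, 666→5, 410→2, 776→8
Rank sum = 6.5 + 4 + 5 + 2 + 8 = 25.5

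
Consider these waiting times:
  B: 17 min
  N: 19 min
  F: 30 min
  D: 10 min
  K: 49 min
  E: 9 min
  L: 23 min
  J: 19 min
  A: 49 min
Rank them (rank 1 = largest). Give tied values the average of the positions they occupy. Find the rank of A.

1.5

Sorted (descending): 49, 49, 30, 23, 19, 19, 17, 10, 9
The 2 values of 49 occupy positions 1–2 → average rank (1+2)/2 = 1.5.
The 2 values of 19 occupy positions 5–6 → average rank (5+6)/2 = 5.5.
A has value 49 min → rank 1.5.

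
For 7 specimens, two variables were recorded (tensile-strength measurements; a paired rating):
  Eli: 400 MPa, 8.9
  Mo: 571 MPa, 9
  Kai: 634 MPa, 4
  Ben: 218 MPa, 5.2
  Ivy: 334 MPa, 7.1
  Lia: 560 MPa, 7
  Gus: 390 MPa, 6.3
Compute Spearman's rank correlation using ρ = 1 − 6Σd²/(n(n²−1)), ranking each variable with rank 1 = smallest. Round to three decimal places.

0.071

Ranks of variable 1: 4, 6, 7, 1, 2, 5, 3
Ranks of variable 2: 6, 7, 1, 2, 5, 4, 3
d = r₁ − r₂: -2, -1, 6, -1, -3, 1, 0
d²: 4, 1, 36, 1, 9, 1, 0; Σd² = 52
ρ = 1 − 6·52/(7·48) = 1 − 312/336 = 0.071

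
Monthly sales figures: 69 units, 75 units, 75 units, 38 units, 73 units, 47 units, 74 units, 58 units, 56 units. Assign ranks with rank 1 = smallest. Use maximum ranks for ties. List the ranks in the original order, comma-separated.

5, 9, 9, 1, 6, 2, 7, 4, 3

Sorted (ascending): 38, 47, 56, 58, 69, 73, 74, 75, 75
The 2 values of 75 occupy positions 8–9 → each gets rank 9.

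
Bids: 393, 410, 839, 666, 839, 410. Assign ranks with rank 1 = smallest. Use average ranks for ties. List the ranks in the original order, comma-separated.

1, 2.5, 5.5, 4, 5.5, 2.5

Sorted (ascending): 393, 410, 410, 666, 839, 839
The 2 values of 410 occupy positions 2–3 → average rank (2+3)/2 = 2.5.
The 2 values of 839 occupy positions 5–6 → average rank (5+6)/2 = 5.5.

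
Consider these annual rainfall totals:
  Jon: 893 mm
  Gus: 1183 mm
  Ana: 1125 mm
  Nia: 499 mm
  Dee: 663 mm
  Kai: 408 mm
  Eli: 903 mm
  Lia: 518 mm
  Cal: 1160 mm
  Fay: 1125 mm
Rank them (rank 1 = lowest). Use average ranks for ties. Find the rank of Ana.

Sorted (ascending): 408, 499, 518, 663, 893, 903, 1125, 1125, 1160, 1183
The 2 values of 1125 occupy positions 7–8 → average rank (7+8)/2 = 7.5.
Ana has value 1125 mm → rank 7.5.

7.5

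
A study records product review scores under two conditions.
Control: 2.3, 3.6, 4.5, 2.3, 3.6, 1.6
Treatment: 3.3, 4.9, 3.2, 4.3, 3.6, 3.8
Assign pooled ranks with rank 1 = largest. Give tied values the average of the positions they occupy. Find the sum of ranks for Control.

47

Sorted (descending): 4.9, 4.5, 4.3, 3.8, 3.6, 3.6, 3.6, 3.3, 3.2, 2.3, 2.3, 1.6
The 3 values of 3.6 occupy positions 5–7 → average rank 6.
The 2 values of 2.3 occupy positions 10–11 → average rank (10+11)/2 = 10.5.
Control values → pooled ranks: 2.3→10.5, 3.6→6, 4.5→2, 2.3→10.5, 3.6→6, 1.6→12
Rank sum = 10.5 + 6 + 2 + 10.5 + 6 + 12 = 47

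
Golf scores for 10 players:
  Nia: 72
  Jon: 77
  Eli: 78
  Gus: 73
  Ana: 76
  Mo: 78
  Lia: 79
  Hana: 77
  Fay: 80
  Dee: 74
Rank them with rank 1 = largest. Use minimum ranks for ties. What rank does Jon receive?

Sorted (descending): 80, 79, 78, 78, 77, 77, 76, 74, 73, 72
The 2 values of 78 occupy positions 3–4 → each gets rank 3.
The 2 values of 77 occupy positions 5–6 → each gets rank 5.
Jon has value 77 → rank 5.

5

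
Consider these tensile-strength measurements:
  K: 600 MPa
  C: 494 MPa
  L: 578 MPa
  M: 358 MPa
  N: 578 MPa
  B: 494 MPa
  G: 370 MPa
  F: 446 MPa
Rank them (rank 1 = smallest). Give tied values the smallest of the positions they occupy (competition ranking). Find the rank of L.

6

Sorted (ascending): 358, 370, 446, 494, 494, 578, 578, 600
The 2 values of 494 occupy positions 4–5 → each gets rank 4.
The 2 values of 578 occupy positions 6–7 → each gets rank 6.
L has value 578 MPa → rank 6.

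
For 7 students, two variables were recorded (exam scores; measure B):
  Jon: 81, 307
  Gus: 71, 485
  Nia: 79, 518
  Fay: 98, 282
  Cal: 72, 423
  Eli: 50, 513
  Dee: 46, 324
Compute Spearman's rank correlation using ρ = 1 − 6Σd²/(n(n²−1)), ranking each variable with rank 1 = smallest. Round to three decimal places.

Ranks of variable 1: 6, 3, 5, 7, 4, 2, 1
Ranks of variable 2: 2, 5, 7, 1, 4, 6, 3
d = r₁ − r₂: 4, -2, -2, 6, 0, -4, -2
d²: 16, 4, 4, 36, 0, 16, 4; Σd² = 80
ρ = 1 − 6·80/(7·48) = 1 − 480/336 = -0.429

-0.429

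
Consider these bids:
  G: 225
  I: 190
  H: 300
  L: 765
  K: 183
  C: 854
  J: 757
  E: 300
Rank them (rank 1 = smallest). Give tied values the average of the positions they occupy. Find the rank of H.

Sorted (ascending): 183, 190, 225, 300, 300, 757, 765, 854
The 2 values of 300 occupy positions 4–5 → average rank (4+5)/2 = 4.5.
H has value 300 → rank 4.5.

4.5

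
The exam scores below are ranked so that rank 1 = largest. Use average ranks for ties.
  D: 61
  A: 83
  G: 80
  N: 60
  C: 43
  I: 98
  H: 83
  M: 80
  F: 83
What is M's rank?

Sorted (descending): 98, 83, 83, 83, 80, 80, 61, 60, 43
The 3 values of 83 occupy positions 2–4 → average rank 3.
The 2 values of 80 occupy positions 5–6 → average rank (5+6)/2 = 5.5.
M has value 80 → rank 5.5.

5.5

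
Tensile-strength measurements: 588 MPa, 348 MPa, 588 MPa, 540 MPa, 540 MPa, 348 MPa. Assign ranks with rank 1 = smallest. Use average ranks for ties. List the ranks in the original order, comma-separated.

Sorted (ascending): 348, 348, 540, 540, 588, 588
The 2 values of 348 occupy positions 1–2 → average rank (1+2)/2 = 1.5.
The 2 values of 540 occupy positions 3–4 → average rank (3+4)/2 = 3.5.
The 2 values of 588 occupy positions 5–6 → average rank (5+6)/2 = 5.5.

5.5, 1.5, 5.5, 3.5, 3.5, 1.5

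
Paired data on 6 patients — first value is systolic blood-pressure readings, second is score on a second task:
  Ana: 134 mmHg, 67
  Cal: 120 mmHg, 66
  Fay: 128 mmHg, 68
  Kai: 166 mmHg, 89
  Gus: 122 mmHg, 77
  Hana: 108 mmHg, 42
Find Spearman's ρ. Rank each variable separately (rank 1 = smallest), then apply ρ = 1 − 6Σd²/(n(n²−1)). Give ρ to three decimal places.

0.771

Ranks of variable 1: 5, 2, 4, 6, 3, 1
Ranks of variable 2: 3, 2, 4, 6, 5, 1
d = r₁ − r₂: 2, 0, 0, 0, -2, 0
d²: 4, 0, 0, 0, 4, 0; Σd² = 8
ρ = 1 − 6·8/(6·35) = 1 − 48/210 = 0.771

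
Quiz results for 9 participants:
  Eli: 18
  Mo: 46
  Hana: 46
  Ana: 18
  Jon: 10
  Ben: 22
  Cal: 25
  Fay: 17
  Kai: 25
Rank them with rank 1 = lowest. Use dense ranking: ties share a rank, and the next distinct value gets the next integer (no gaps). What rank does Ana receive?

3

Sorted (ascending): 10, 17, 18, 18, 22, 25, 25, 46, 46
The 2 values of 18 share dense rank 3.
The 2 values of 25 share dense rank 5.
The 2 values of 46 share dense rank 6.
Remaining distinct values take the next consecutive integers.
Ana has value 18 → rank 3.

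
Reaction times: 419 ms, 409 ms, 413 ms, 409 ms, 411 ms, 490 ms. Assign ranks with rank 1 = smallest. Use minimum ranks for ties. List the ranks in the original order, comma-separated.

5, 1, 4, 1, 3, 6

Sorted (ascending): 409, 409, 411, 413, 419, 490
The 2 values of 409 occupy positions 1–2 → each gets rank 1.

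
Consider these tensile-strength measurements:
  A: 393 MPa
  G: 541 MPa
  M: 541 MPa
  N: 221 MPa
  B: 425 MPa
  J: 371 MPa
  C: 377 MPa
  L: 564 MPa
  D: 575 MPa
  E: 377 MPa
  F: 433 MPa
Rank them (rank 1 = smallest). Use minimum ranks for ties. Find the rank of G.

Sorted (ascending): 221, 371, 377, 377, 393, 425, 433, 541, 541, 564, 575
The 2 values of 377 occupy positions 3–4 → each gets rank 3.
The 2 values of 541 occupy positions 8–9 → each gets rank 8.
G has value 541 MPa → rank 8.

8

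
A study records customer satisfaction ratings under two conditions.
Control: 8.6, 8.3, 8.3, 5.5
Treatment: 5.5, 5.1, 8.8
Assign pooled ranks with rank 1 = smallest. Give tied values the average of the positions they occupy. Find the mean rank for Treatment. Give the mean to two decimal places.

3.50

Sorted (ascending): 5.1, 5.5, 5.5, 8.3, 8.3, 8.6, 8.8
The 2 values of 5.5 occupy positions 2–3 → average rank (2+3)/2 = 2.5.
The 2 values of 8.3 occupy positions 4–5 → average rank (4+5)/2 = 4.5.
Treatment values → pooled ranks: 5.5→2.5, 5.1→1, 8.8→7
Mean rank = (2.5 + 1 + 7) / 3 = 3.50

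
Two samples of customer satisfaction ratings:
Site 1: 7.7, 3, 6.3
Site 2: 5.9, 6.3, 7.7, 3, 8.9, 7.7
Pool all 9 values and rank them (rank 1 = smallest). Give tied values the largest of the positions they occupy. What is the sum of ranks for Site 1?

15

Sorted (ascending): 3, 3, 5.9, 6.3, 6.3, 7.7, 7.7, 7.7, 8.9
The 2 values of 3 occupy positions 1–2 → each gets rank 2.
The 2 values of 6.3 occupy positions 4–5 → each gets rank 5.
The 3 values of 7.7 occupy positions 6–8 → each gets rank 8.
Site 1 values → pooled ranks: 7.7→8, 3→2, 6.3→5
Rank sum = 8 + 2 + 5 = 15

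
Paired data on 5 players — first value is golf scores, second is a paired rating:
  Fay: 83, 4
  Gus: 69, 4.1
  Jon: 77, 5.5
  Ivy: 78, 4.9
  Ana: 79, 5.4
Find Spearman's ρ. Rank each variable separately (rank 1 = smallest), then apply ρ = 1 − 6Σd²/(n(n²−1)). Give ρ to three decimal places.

Ranks of variable 1: 5, 1, 2, 3, 4
Ranks of variable 2: 1, 2, 5, 3, 4
d = r₁ − r₂: 4, -1, -3, 0, 0
d²: 16, 1, 9, 0, 0; Σd² = 26
ρ = 1 − 6·26/(5·24) = 1 − 156/120 = -0.300

-0.300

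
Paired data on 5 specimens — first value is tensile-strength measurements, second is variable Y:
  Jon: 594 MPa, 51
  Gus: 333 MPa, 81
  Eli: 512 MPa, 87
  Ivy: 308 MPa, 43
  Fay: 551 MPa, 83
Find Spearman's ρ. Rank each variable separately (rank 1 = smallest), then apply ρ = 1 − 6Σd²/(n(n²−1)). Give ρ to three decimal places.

0.300

Ranks of variable 1: 5, 2, 3, 1, 4
Ranks of variable 2: 2, 3, 5, 1, 4
d = r₁ − r₂: 3, -1, -2, 0, 0
d²: 9, 1, 4, 0, 0; Σd² = 14
ρ = 1 − 6·14/(5·24) = 1 − 84/120 = 0.300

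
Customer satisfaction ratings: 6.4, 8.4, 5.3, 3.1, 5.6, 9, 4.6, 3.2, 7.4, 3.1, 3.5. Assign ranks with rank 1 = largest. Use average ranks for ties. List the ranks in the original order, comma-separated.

4, 2, 6, 10.5, 5, 1, 7, 9, 3, 10.5, 8

Sorted (descending): 9, 8.4, 7.4, 6.4, 5.6, 5.3, 4.6, 3.5, 3.2, 3.1, 3.1
The 2 values of 3.1 occupy positions 10–11 → average rank (10+11)/2 = 10.5.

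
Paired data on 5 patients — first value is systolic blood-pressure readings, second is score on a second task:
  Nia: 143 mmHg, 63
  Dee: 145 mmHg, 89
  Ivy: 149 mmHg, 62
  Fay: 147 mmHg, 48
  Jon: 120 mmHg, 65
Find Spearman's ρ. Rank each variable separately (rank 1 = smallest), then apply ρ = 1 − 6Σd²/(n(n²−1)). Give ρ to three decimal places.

Ranks of variable 1: 2, 3, 5, 4, 1
Ranks of variable 2: 3, 5, 2, 1, 4
d = r₁ − r₂: -1, -2, 3, 3, -3
d²: 1, 4, 9, 9, 9; Σd² = 32
ρ = 1 − 6·32/(5·24) = 1 − 192/120 = -0.600

-0.600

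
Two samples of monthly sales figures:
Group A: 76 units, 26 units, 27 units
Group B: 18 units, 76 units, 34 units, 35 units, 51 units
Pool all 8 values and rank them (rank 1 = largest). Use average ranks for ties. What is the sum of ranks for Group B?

21.5

Sorted (descending): 76, 76, 51, 35, 34, 27, 26, 18
The 2 values of 76 occupy positions 1–2 → average rank (1+2)/2 = 1.5.
Group B values → pooled ranks: 18→8, 76→1.5, 34→5, 35→4, 51→3
Rank sum = 8 + 1.5 + 5 + 4 + 3 = 21.5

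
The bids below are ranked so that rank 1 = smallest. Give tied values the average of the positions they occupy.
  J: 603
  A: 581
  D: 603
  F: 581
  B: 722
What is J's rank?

Sorted (ascending): 581, 581, 603, 603, 722
The 2 values of 581 occupy positions 1–2 → average rank (1+2)/2 = 1.5.
The 2 values of 603 occupy positions 3–4 → average rank (3+4)/2 = 3.5.
J has value 603 → rank 3.5.

3.5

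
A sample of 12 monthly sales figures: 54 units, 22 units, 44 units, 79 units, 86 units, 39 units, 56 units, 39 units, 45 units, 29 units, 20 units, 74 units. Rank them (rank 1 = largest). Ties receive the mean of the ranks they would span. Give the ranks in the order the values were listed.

5, 11, 7, 2, 1, 8.5, 4, 8.5, 6, 10, 12, 3

Sorted (descending): 86, 79, 74, 56, 54, 45, 44, 39, 39, 29, 22, 20
The 2 values of 39 occupy positions 8–9 → average rank (8+9)/2 = 8.5.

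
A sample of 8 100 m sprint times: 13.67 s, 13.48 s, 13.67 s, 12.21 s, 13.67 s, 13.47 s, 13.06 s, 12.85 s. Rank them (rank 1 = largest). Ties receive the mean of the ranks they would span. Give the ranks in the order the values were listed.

Sorted (descending): 13.67, 13.67, 13.67, 13.48, 13.47, 13.06, 12.85, 12.21
The 3 values of 13.67 occupy positions 1–3 → average rank 2.

2, 4, 2, 8, 2, 5, 6, 7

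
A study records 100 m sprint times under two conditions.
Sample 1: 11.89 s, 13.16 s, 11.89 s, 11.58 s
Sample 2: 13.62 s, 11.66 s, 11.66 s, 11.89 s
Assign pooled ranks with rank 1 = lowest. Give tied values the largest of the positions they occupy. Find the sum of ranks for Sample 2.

Sorted (ascending): 11.58, 11.66, 11.66, 11.89, 11.89, 11.89, 13.16, 13.62
The 2 values of 11.66 occupy positions 2–3 → each gets rank 3.
The 3 values of 11.89 occupy positions 4–6 → each gets rank 6.
Sample 2 values → pooled ranks: 13.62→8, 11.66→3, 11.66→3, 11.89→6
Rank sum = 8 + 3 + 3 + 6 = 20

20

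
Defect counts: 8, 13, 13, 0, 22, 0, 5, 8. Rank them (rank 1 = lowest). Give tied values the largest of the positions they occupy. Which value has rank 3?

Sorted (ascending): 0, 0, 5, 8, 8, 13, 13, 22
The 2 values of 0 occupy positions 1–2 → each gets rank 2.
The 2 values of 8 occupy positions 4–5 → each gets rank 5.
The 2 values of 13 occupy positions 6–7 → each gets rank 7.
Rank 3 → value 5.

5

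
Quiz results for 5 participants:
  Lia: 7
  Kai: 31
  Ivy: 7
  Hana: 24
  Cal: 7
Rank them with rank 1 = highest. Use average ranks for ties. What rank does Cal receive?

Sorted (descending): 31, 24, 7, 7, 7
The 3 values of 7 occupy positions 3–5 → average rank 4.
Cal has value 7 → rank 4.

4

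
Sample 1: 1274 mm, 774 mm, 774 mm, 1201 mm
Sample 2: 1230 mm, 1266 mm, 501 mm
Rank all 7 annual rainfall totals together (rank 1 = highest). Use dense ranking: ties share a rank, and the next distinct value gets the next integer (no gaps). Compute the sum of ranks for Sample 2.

11

Sorted (descending): 1274, 1266, 1230, 1201, 774, 774, 501
The 2 values of 774 share dense rank 5.
Remaining distinct values take the next consecutive integers.
Sample 2 values → pooled ranks: 1230→3, 1266→2, 501→6
Rank sum = 3 + 2 + 6 = 11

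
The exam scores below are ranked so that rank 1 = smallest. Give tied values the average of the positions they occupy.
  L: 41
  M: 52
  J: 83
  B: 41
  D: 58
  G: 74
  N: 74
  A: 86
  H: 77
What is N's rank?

Sorted (ascending): 41, 41, 52, 58, 74, 74, 77, 83, 86
The 2 values of 41 occupy positions 1–2 → average rank (1+2)/2 = 1.5.
The 2 values of 74 occupy positions 5–6 → average rank (5+6)/2 = 5.5.
N has value 74 → rank 5.5.

5.5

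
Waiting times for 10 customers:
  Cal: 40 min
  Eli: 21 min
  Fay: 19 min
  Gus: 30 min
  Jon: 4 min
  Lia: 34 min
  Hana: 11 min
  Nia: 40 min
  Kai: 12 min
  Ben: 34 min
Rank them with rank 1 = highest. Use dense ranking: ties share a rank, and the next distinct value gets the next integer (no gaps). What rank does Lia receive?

2

Sorted (descending): 40, 40, 34, 34, 30, 21, 19, 12, 11, 4
The 2 values of 40 share dense rank 1.
The 2 values of 34 share dense rank 2.
Remaining distinct values take the next consecutive integers.
Lia has value 34 min → rank 2.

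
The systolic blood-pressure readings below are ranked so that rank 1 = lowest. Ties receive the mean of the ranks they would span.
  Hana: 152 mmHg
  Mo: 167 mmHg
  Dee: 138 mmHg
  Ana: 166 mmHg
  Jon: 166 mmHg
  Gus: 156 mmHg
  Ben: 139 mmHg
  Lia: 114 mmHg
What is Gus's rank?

5

Sorted (ascending): 114, 138, 139, 152, 156, 166, 166, 167
The 2 values of 166 occupy positions 6–7 → average rank (6+7)/2 = 6.5.
Gus has value 156 mmHg → rank 5.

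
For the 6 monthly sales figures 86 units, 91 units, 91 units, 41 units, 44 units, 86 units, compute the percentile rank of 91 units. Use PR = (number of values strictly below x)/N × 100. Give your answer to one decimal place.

66.7

N = 6.
Strictly below 91: 4. Equal to 91: 2.
PR = 4/6 × 100 = 66.7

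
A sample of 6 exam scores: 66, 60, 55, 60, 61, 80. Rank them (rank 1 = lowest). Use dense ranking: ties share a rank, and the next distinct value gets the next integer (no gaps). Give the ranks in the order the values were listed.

4, 2, 1, 2, 3, 5

Sorted (ascending): 55, 60, 60, 61, 66, 80
The 2 values of 60 share dense rank 2.
Remaining distinct values take the next consecutive integers.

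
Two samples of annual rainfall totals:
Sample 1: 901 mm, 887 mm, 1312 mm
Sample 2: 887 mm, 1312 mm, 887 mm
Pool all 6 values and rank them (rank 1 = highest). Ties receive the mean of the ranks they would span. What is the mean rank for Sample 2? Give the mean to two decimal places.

Sorted (descending): 1312, 1312, 901, 887, 887, 887
The 2 values of 1312 occupy positions 1–2 → average rank (1+2)/2 = 1.5.
The 3 values of 887 occupy positions 4–6 → average rank 5.
Sample 2 values → pooled ranks: 887→5, 1312→1.5, 887→5
Mean rank = (5 + 1.5 + 5) / 3 = 3.83

3.83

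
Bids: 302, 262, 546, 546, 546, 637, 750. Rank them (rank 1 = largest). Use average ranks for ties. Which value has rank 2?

Sorted (descending): 750, 637, 546, 546, 546, 302, 262
The 3 values of 546 occupy positions 3–5 → average rank 4.
Rank 2 → value 637.

637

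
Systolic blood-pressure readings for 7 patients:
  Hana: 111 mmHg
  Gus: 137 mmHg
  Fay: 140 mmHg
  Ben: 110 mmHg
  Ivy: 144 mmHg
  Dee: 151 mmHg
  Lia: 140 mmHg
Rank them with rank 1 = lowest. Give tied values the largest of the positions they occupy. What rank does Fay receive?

Sorted (ascending): 110, 111, 137, 140, 140, 144, 151
The 2 values of 140 occupy positions 4–5 → each gets rank 5.
Fay has value 140 mmHg → rank 5.

5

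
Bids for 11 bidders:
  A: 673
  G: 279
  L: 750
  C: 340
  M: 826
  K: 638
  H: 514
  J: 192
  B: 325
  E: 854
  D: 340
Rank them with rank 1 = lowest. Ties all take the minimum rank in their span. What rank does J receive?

1

Sorted (ascending): 192, 279, 325, 340, 340, 514, 638, 673, 750, 826, 854
The 2 values of 340 occupy positions 4–5 → each gets rank 4.
J has value 192 → rank 1.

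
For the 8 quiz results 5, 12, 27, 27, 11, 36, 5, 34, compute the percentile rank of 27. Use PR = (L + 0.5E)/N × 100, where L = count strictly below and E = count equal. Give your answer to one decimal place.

62.5

N = 8.
Strictly below 27: 4. Equal to 27: 2.
PR = (4 + 0.5·2)/8 × 100 = 62.5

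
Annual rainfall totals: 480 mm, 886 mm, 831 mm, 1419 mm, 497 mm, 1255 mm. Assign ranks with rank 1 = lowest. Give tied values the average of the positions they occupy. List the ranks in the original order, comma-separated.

Sorted (ascending): 480, 497, 831, 886, 1255, 1419
No ties — each value takes its position as its rank.

1, 4, 3, 6, 2, 5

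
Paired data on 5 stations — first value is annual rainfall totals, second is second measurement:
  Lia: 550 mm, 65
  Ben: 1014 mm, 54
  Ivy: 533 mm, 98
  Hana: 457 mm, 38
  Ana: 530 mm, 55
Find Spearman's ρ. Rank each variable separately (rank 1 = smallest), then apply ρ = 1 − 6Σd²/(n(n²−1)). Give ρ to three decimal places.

0.300

Ranks of variable 1: 4, 5, 3, 1, 2
Ranks of variable 2: 4, 2, 5, 1, 3
d = r₁ − r₂: 0, 3, -2, 0, -1
d²: 0, 9, 4, 0, 1; Σd² = 14
ρ = 1 − 6·14/(5·24) = 1 − 84/120 = 0.300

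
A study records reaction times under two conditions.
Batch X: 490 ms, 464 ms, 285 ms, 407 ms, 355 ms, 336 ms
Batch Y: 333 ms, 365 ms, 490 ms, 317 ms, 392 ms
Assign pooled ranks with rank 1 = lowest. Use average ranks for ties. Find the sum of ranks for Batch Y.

Sorted (ascending): 285, 317, 333, 336, 355, 365, 392, 407, 464, 490, 490
The 2 values of 490 occupy positions 10–11 → average rank (10+11)/2 = 10.5.
Batch Y values → pooled ranks: 333→3, 365→6, 490→10.5, 317→2, 392→7
Rank sum = 3 + 6 + 10.5 + 2 + 7 = 28.5

28.5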